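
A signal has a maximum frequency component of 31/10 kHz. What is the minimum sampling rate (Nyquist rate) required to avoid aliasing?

By the Nyquist-Shannon sampling theorem,
the minimum sampling rate (Nyquist rate) must be at least 2 * f_max.
Nyquist rate = 2 * 31/10 kHz = 31/5 kHz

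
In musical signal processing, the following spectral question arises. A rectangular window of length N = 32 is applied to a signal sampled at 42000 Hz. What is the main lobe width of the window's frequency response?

For a rectangular window of length N,
the main lobe width in frequency is 2*f_s/N.
= 2*42000/32 = 2625 Hz
This determines the minimum frequency separation for resolving two sinusoids.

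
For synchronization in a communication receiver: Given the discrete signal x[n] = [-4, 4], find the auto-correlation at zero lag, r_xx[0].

The auto-correlation at zero lag r_xx[0] equals the signal energy.
r_xx[0] = sum of x[n]^2 = (-4)^2 + 4^2
= 16 + 16 = 32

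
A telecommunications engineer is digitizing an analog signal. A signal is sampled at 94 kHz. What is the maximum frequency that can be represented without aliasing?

The maximum frequency that can be represented without aliasing
is the Nyquist frequency: f_max = f_s / 2 = 94 kHz / 2 = 47 kHz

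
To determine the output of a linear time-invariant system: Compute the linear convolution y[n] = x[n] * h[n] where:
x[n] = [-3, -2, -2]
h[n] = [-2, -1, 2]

y[n] = sum_k x[k]*h[n-k]. Output length = len(x) + len(h) - 1 = 3 + 3 - 1 = 5.
y[0] = -3*-2 = 6
y[1] = -2*-2 + -3*-1 = 7
y[2] = -2*-2 + -2*-1 + -3*2 = 0
y[3] = -2*-1 + -2*2 = -2
y[4] = -2*2 = -4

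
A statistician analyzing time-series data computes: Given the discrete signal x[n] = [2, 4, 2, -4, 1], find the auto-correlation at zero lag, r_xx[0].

The auto-correlation at zero lag r_xx[0] equals the signal energy.
r_xx[0] = sum of x[n]^2 = 2^2 + 4^2 + 2^2 + (-4)^2 + 1^2
= 4 + 16 + 4 + 16 + 1 = 41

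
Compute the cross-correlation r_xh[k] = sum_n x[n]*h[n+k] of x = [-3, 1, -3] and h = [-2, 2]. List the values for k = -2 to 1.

Both sequences indexed from 0 and zero outside their support.
Lags with overlap: k = -2 to 1.
  r_xh[-2] = x[2]*h[0] = 6
  r_xh[-1] = x[1]*h[0] + x[2]*h[1] = -8
  r_xh[0] = x[0]*h[0] + x[1]*h[1] = 8
  r_xh[1] = x[0]*h[1] = -6
r_xh = [6, -8, 8, -6] (for k = -2, ..., 1)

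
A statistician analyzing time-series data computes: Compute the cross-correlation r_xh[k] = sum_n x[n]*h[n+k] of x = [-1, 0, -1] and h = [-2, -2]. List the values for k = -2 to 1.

Both sequences indexed from 0 and zero outside their support.
Lags with overlap: k = -2 to 1.
  r_xh[-2] = x[2]*h[0] = 2
  r_xh[-1] = x[1]*h[0] + x[2]*h[1] = 2
  r_xh[0] = x[0]*h[0] + x[1]*h[1] = 2
  r_xh[1] = x[0]*h[1] = 2
r_xh = [2, 2, 2, 2] (for k = -2, ..., 1)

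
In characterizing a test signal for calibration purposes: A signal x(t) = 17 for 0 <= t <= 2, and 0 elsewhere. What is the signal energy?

Energy = integral of |x(t)|^2 dt over the signal duration
= 17^2 * 2 = 289 * 2 = 578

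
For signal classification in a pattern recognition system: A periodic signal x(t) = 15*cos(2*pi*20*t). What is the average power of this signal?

Average power of A*cos(wt) is A^2/2.
P = 15^2 / 2 = 225/2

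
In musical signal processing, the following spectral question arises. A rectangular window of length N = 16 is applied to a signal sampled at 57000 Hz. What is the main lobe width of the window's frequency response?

For a rectangular window of length N,
the main lobe width in frequency is 2*f_s/N.
= 2*57000/16 = 7125 Hz
This determines the minimum frequency separation for resolving two sinusoids.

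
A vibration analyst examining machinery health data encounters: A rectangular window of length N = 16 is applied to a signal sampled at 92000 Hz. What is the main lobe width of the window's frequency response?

For a rectangular window of length N,
the main lobe width in frequency is 2*f_s/N.
= 2*92000/16 = 11500 Hz
This determines the minimum frequency separation for resolving two sinusoids.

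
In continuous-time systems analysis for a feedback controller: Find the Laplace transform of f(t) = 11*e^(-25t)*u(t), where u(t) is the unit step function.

Standard Laplace transform pair:
e^(-at)*u(t) <-> 1/(s+a)
With a = 25: L{11*e^(-25t)*u(t)} = 11/(s+25), ROC: Re(s) > -25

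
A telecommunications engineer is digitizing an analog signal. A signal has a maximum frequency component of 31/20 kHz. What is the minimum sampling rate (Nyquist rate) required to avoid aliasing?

By the Nyquist-Shannon sampling theorem,
the minimum sampling rate (Nyquist rate) must be at least 2 * f_max.
Nyquist rate = 2 * 31/20 kHz = 31/10 kHz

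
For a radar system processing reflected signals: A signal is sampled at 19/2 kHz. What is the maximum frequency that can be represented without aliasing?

The maximum frequency that can be represented without aliasing
is the Nyquist frequency: f_max = f_s / 2 = 19/2 kHz / 2 = 19/4 kHz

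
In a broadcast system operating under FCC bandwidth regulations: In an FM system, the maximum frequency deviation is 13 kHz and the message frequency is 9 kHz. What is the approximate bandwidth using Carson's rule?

Carson's rule: BW = 2*(delta_f + f_m)
= 2*(13 + 9) kHz = 44 kHz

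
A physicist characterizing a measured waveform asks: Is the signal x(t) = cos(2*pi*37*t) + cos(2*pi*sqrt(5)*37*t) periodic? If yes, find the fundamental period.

f1 = 37 Hz, f2 = 37*sqrt(5) Hz
Ratio f2/f1 = sqrt(5), which is irrational.
Since the frequency ratio is irrational, no common period exists.
The signal is not periodic.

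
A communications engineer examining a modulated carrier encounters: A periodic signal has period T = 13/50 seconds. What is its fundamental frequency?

The fundamental frequency is the reciprocal of the period.
f = 1/T = 1/(13/50) = 50/13 Hz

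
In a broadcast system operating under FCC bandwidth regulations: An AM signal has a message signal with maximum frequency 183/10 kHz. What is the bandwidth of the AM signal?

In AM (double-sideband), the bandwidth is twice the message frequency.
BW = 2 * f_m = 2 * 183/10 kHz = 183/5 kHz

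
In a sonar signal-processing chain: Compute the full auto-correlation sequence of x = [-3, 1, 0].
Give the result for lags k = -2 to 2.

r_xx[k] = sum_m x[m]*x[m+k], indexed from 0, for k = -2 to 2:
  r_xx[-2] = x[2]*x[0] = 0
  r_xx[-1] = x[1]*x[0] + x[2]*x[1] = -3
  r_xx[0] = x[0]*x[0] + x[1]*x[1] + x[2]*x[2] = 10
  r_xx[1] = x[0]*x[1] + x[1]*x[2] = -3
  r_xx[2] = x[0]*x[2] = 0
r_xx = [0, -3, 10, -3, 0]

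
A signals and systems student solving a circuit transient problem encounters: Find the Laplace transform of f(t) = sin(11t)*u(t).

Standard pair: sin(wt)*u(t) <-> w/(s^2+w^2)
With w = 11: L{sin(11t)*u(t)} = 11/(s^2+121)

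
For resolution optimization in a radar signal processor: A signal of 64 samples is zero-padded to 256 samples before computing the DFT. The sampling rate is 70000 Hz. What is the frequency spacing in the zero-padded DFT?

Original DFT: N = 64, resolution = f_s/N = 70000/64 = 4375/4 Hz
Zero-padded DFT: N = 256, resolution = f_s/N = 70000/256 = 4375/16 Hz
Zero-padding interpolates the spectrum (finer frequency grid)
but does NOT improve the true spectral resolution (ability to resolve close frequencies).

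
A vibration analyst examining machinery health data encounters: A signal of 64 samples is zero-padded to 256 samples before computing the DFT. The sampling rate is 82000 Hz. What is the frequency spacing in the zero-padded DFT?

Original DFT: N = 64, resolution = f_s/N = 82000/64 = 5125/4 Hz
Zero-padded DFT: N = 256, resolution = f_s/N = 82000/256 = 5125/16 Hz
Zero-padding interpolates the spectrum (finer frequency grid)
but does NOT improve the true spectral resolution (ability to resolve close frequencies).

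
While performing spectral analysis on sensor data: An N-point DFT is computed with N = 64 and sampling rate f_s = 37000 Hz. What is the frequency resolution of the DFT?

DFT frequency resolution = f_s / N
= 37000 / 64 = 4625/8 Hz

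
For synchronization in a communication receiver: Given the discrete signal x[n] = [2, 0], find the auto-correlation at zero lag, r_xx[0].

The auto-correlation at zero lag r_xx[0] equals the signal energy.
r_xx[0] = sum of x[n]^2 = 2^2 + 0^2
= 4 + 0 = 4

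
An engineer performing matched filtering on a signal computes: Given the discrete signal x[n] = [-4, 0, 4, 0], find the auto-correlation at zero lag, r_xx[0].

The auto-correlation at zero lag r_xx[0] equals the signal energy.
r_xx[0] = sum of x[n]^2 = (-4)^2 + 0^2 + 4^2 + 0^2
= 16 + 0 + 16 + 0 = 32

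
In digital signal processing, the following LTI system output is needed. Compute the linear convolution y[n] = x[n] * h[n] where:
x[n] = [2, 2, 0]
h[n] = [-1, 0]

y[n] = sum_k x[k]*h[n-k]. Output length = len(x) + len(h) - 1 = 3 + 2 - 1 = 4.
y[0] = 2*-1 = -2
y[1] = 2*-1 + 2*0 = -2
y[2] = 0*-1 + 2*0 = 0
y[3] = 0*0 = 0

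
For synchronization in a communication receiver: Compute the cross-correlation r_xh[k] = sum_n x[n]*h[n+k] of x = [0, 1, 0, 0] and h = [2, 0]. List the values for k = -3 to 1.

Both sequences indexed from 0 and zero outside their support.
Lags with overlap: k = -3 to 1.
  r_xh[-3] = x[3]*h[0] = 0
  r_xh[-2] = x[2]*h[0] + x[3]*h[1] = 0
  r_xh[-1] = x[1]*h[0] + x[2]*h[1] = 2
  r_xh[0] = x[0]*h[0] + x[1]*h[1] = 0
  r_xh[1] = x[0]*h[1] = 0
r_xh = [0, 0, 2, 0, 0] (for k = -3, ..., 1)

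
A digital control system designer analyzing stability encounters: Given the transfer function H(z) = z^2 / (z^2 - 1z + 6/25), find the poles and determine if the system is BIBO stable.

Poles are roots of the denominator: z^2 - 1z + 6/25 = 0.
Quadratic formula: z = [-(-1) +/- sqrt((-1)^2 - 4*(6/25))] / 2
Discriminant = 1 - 24/25 = 1/25; sqrt = 1/5.
z = (1 +/- 1/5) / 2 => z = 3/5 or z = 2/5.
|p1| = 3/5, |p2| = 2/5.
For BIBO stability, all poles must lie inside the unit circle (|p| < 1).
System is STABLE since both |p| < 1.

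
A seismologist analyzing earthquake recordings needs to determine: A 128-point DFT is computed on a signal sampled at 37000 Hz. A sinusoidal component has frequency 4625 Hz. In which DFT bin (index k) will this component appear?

DFT frequency resolution = f_s/N = 37000/128 = 4625/16 Hz
Bin index k = f_signal / resolution = 4625 / 4625/16 = 16
The signal frequency 4625 Hz falls in DFT bin k = 16.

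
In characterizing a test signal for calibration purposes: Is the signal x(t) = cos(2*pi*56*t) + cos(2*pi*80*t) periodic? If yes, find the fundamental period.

f1 = 56 Hz, f2 = 80 Hz
Period T1 = 1/56, T2 = 1/80
Ratio T1/T2 = 80/56, which is rational.
The signal is periodic with fundamental period T = 1/GCD(56,80) = 1/8 s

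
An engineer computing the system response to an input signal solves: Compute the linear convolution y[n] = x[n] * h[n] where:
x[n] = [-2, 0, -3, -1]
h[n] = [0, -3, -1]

y[n] = sum_k x[k]*h[n-k]. Output length = len(x) + len(h) - 1 = 4 + 3 - 1 = 6.
y[0] = -2*0 = 0
y[1] = 0*0 + -2*-3 = 6
y[2] = -3*0 + 0*-3 + -2*-1 = 2
y[3] = -1*0 + -3*-3 + 0*-1 = 9
y[4] = -1*-3 + -3*-1 = 6
y[5] = -1*-1 = 1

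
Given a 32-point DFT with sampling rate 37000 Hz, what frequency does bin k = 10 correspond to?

The frequency of DFT bin k is: f_k = k * f_s / N
f_10 = 10 * 37000 / 32 = 23125/2 Hz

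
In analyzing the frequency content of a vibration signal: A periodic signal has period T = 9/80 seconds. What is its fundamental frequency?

The fundamental frequency is the reciprocal of the period.
f = 1/T = 1/(9/80) = 80/9 Hz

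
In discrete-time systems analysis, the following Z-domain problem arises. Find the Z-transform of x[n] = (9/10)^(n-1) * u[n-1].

Time-shifting property: if X(z) = Z{x[n]}, then Z{x[n-d]} = z^(-d) * X(z)
X(z) = z/(z - 9/10) for x[n] = (9/10)^n * u[n]
Z{x[n-1]} = z^(-1) * z/(z - 9/10) = 1/(z - 9/10)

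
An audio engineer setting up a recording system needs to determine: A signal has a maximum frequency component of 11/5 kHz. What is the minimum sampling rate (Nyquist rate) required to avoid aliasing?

By the Nyquist-Shannon sampling theorem,
the minimum sampling rate (Nyquist rate) must be at least 2 * f_max.
Nyquist rate = 2 * 11/5 kHz = 22/5 kHz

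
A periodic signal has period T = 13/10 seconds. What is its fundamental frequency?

The fundamental frequency is the reciprocal of the period.
f = 1/T = 1/(13/10) = 10/13 Hz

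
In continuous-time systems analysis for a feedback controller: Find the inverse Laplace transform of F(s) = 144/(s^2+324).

Standard pair: w/(s^2+w^2) <-> sin(wt)*u(t)
Recognize w^2 = 324, so w = 18; numerator 144 = 8*18.
f(t) = 8*sin(18t)*u(t)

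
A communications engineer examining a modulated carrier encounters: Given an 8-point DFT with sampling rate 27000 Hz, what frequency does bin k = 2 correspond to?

The frequency of DFT bin k is: f_k = k * f_s / N
f_2 = 2 * 27000 / 8 = 6750 Hz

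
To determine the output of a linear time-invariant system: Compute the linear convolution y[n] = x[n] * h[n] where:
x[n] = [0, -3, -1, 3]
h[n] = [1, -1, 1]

y[n] = sum_k x[k]*h[n-k]. Output length = len(x) + len(h) - 1 = 4 + 3 - 1 = 6.
y[0] = 0*1 = 0
y[1] = -3*1 + 0*-1 = -3
y[2] = -1*1 + -3*-1 + 0*1 = 2
y[3] = 3*1 + -1*-1 + -3*1 = 1
y[4] = 3*-1 + -1*1 = -4
y[5] = 3*1 = 3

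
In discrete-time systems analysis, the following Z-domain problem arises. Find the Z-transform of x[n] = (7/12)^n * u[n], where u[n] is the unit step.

The Z-transform of a^n * u[n] is z/(z-a) for |z| > |a|.
Here a = 7/12, so X(z) = z/(z - (7/12)) = 12z/(12z - 7)
ROC: |z| > 7/12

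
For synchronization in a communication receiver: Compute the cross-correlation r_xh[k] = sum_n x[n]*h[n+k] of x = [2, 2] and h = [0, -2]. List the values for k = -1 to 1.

Both sequences indexed from 0 and zero outside their support.
Lags with overlap: k = -1 to 1.
  r_xh[-1] = x[1]*h[0] = 0
  r_xh[0] = x[0]*h[0] + x[1]*h[1] = -4
  r_xh[1] = x[0]*h[1] = -4
r_xh = [0, -4, -4] (for k = -1, ..., 1)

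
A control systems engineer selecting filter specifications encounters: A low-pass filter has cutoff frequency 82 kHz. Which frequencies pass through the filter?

A low-pass filter passes all frequencies below the cutoff frequency 82 kHz and attenuates higher frequencies.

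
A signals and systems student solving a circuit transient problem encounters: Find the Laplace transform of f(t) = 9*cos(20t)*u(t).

Standard pair: cos(wt)*u(t) <-> s/(s^2+w^2)
With w = 20: L{9*cos(20t)*u(t)} = 9s/(s^2+400)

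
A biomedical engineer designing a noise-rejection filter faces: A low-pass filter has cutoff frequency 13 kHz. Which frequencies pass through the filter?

A low-pass filter passes all frequencies below the cutoff frequency 13 kHz and attenuates higher frequencies.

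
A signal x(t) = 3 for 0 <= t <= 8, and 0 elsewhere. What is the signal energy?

Energy = integral of |x(t)|^2 dt over the signal duration
= 3^2 * 8 = 9 * 8 = 72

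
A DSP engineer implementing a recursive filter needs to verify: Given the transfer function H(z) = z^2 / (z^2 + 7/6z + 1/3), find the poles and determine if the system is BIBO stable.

Poles are roots of the denominator: z^2 + 7/6z + 1/3 = 0.
Quadratic formula: z = [-(7/6) +/- sqrt((7/6)^2 - 4*(1/3))] / 2
Discriminant = 49/36 - 4/3 = 1/36; sqrt = 1/6.
z = (-7/6 +/- 1/6) / 2 => z = -1/2 or z = -2/3.
|p1| = 1/2, |p2| = 2/3.
For BIBO stability, all poles must lie inside the unit circle (|p| < 1).
System is STABLE since both |p| < 1.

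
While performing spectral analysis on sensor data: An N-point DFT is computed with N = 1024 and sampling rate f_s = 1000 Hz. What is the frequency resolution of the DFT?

DFT frequency resolution = f_s / N
= 1000 / 1024 = 125/128 Hz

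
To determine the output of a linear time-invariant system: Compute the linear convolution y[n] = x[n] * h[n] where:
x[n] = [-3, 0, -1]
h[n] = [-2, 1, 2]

y[n] = sum_k x[k]*h[n-k]. Output length = len(x) + len(h) - 1 = 3 + 3 - 1 = 5.
y[0] = -3*-2 = 6
y[1] = 0*-2 + -3*1 = -3
y[2] = -1*-2 + 0*1 + -3*2 = -4
y[3] = -1*1 + 0*2 = -1
y[4] = -1*2 = -2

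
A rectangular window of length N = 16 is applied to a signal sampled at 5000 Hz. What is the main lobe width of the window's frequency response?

For a rectangular window of length N,
the main lobe width in frequency is 2*f_s/N.
= 2*5000/16 = 625 Hz
This determines the minimum frequency separation for resolving two sinusoids.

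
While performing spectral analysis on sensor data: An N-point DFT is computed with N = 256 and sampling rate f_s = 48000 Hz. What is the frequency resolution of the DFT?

DFT frequency resolution = f_s / N
= 48000 / 256 = 375/2 Hz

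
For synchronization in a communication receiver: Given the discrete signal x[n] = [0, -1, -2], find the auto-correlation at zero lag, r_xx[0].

The auto-correlation at zero lag r_xx[0] equals the signal energy.
r_xx[0] = sum of x[n]^2 = 0^2 + (-1)^2 + (-2)^2
= 0 + 1 + 4 = 5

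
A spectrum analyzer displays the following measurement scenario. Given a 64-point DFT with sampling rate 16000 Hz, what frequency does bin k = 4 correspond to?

The frequency of DFT bin k is: f_k = k * f_s / N
f_4 = 4 * 16000 / 64 = 1000 Hz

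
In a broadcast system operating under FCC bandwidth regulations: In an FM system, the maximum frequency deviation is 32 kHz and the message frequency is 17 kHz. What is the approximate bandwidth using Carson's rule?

Carson's rule: BW = 2*(delta_f + f_m)
= 2*(32 + 17) kHz = 98 kHz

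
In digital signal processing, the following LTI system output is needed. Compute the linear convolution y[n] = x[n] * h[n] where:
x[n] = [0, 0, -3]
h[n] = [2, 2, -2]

y[n] = sum_k x[k]*h[n-k]. Output length = len(x) + len(h) - 1 = 3 + 3 - 1 = 5.
y[0] = 0*2 = 0
y[1] = 0*2 + 0*2 = 0
y[2] = -3*2 + 0*2 + 0*-2 = -6
y[3] = -3*2 + 0*-2 = -6
y[4] = -3*-2 = 6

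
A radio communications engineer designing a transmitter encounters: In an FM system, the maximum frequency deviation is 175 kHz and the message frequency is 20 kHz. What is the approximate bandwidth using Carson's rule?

Carson's rule: BW = 2*(delta_f + f_m)
= 2*(175 + 20) kHz = 390 kHz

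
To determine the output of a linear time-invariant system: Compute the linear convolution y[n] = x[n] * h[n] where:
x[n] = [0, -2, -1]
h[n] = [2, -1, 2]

y[n] = sum_k x[k]*h[n-k]. Output length = len(x) + len(h) - 1 = 3 + 3 - 1 = 5.
y[0] = 0*2 = 0
y[1] = -2*2 + 0*-1 = -4
y[2] = -1*2 + -2*-1 + 0*2 = 0
y[3] = -1*-1 + -2*2 = -3
y[4] = -1*2 = -2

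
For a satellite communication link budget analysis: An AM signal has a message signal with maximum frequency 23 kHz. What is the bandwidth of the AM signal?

In AM (double-sideband), the bandwidth is twice the message frequency.
BW = 2 * f_m = 2 * 23 kHz = 46 kHz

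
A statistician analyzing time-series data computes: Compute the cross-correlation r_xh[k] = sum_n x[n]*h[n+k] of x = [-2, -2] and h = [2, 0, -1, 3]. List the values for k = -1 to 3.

Both sequences indexed from 0 and zero outside their support.
Lags with overlap: k = -1 to 3.
  r_xh[-1] = x[1]*h[0] = -4
  r_xh[0] = x[0]*h[0] + x[1]*h[1] = -4
  r_xh[1] = x[0]*h[1] + x[1]*h[2] = 2
  r_xh[2] = x[0]*h[2] + x[1]*h[3] = -4
  r_xh[3] = x[0]*h[3] = -6
r_xh = [-4, -4, 2, -4, -6] (for k = -1, ..., 3)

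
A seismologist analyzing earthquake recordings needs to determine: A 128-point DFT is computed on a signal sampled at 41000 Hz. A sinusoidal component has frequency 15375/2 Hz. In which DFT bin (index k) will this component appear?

DFT frequency resolution = f_s/N = 41000/128 = 5125/16 Hz
Bin index k = f_signal / resolution = 15375/2 / 5125/16 = 24
The signal frequency 15375/2 Hz falls in DFT bin k = 24.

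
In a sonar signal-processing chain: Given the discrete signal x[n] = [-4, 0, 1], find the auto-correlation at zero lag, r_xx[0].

The auto-correlation at zero lag r_xx[0] equals the signal energy.
r_xx[0] = sum of x[n]^2 = (-4)^2 + 0^2 + 1^2
= 16 + 0 + 1 = 17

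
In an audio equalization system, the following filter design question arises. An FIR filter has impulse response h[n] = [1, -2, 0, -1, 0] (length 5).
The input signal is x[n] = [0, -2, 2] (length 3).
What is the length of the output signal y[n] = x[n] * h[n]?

For linear convolution, the output length is:
len(y) = len(x) + len(h) - 1 = 3 + 5 - 1 = 7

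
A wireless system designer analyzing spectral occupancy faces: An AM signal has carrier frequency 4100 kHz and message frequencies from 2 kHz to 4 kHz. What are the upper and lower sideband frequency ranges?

Upper sideband (USB) = fc + [fm_low, fm_high] = 4100 + [2, 4] = [4102, 4104] kHz
Lower sideband (LSB) = fc - [fm_high, fm_low] = 4100 - [4, 2] = [4096, 4098] kHz
Total occupied spectrum: 4096 kHz to 4104 kHz (plus carrier at 4100 kHz)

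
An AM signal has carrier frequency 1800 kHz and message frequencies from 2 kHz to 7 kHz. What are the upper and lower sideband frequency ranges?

Upper sideband (USB) = fc + [fm_low, fm_high] = 1800 + [2, 7] = [1802, 1807] kHz
Lower sideband (LSB) = fc - [fm_high, fm_low] = 1800 - [7, 2] = [1793, 1798] kHz
Total occupied spectrum: 1793 kHz to 1807 kHz (plus carrier at 1800 kHz)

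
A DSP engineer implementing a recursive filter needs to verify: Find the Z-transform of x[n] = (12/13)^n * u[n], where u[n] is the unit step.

The Z-transform of a^n * u[n] is z/(z-a) for |z| > |a|.
Here a = 12/13, so X(z) = z/(z - (12/13)) = 13z/(13z - 12)
ROC: |z| > 12/13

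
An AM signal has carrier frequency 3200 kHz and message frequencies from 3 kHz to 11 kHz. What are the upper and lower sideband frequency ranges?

Upper sideband (USB) = fc + [fm_low, fm_high] = 3200 + [3, 11] = [3203, 3211] kHz
Lower sideband (LSB) = fc - [fm_high, fm_low] = 3200 - [11, 3] = [3189, 3197] kHz
Total occupied spectrum: 3189 kHz to 3211 kHz (plus carrier at 3200 kHz)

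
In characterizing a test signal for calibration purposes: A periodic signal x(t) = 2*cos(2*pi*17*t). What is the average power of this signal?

Average power of A*cos(wt) is A^2/2.
P = 2^2 / 2 = 4/2 = 2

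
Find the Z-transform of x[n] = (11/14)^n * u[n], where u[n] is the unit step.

The Z-transform of a^n * u[n] is z/(z-a) for |z| > |a|.
Here a = 11/14, so X(z) = z/(z - (11/14)) = 14z/(14z - 11)
ROC: |z| > 11/14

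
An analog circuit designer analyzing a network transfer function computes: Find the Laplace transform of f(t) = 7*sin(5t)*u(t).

Standard pair: sin(wt)*u(t) <-> w/(s^2+w^2)
With w = 5: L{7*sin(5t)*u(t)} = 35/(s^2+25)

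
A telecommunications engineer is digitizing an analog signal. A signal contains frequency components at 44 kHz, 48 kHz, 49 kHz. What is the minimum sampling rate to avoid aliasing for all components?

The highest frequency component is f_max = 49 kHz.
Nyquist rate = 2 * f_max = 2 * 49 kHz = 98 kHz.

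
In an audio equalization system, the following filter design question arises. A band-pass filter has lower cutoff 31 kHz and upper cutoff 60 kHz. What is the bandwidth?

Bandwidth = f_high - f_low
= 60 kHz - 31 kHz = 29 kHz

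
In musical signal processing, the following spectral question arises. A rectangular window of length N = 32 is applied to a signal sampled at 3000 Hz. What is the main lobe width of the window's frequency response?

For a rectangular window of length N,
the main lobe width in frequency is 2*f_s/N.
= 2*3000/32 = 375/2 Hz
This determines the minimum frequency separation for resolving two sinusoids.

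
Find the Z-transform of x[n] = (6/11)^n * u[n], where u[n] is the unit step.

The Z-transform of a^n * u[n] is z/(z-a) for |z| > |a|.
Here a = 6/11, so X(z) = z/(z - (6/11)) = 11z/(11z - 6)
ROC: |z| > 6/11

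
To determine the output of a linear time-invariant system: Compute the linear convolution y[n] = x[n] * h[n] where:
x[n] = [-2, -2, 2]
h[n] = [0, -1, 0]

y[n] = sum_k x[k]*h[n-k]. Output length = len(x) + len(h) - 1 = 3 + 3 - 1 = 5.
y[0] = -2*0 = 0
y[1] = -2*0 + -2*-1 = 2
y[2] = 2*0 + -2*-1 + -2*0 = 2
y[3] = 2*-1 + -2*0 = -2
y[4] = 2*0 = 0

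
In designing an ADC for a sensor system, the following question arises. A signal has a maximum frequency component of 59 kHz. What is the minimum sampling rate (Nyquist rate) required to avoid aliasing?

By the Nyquist-Shannon sampling theorem,
the minimum sampling rate (Nyquist rate) must be at least 2 * f_max.
Nyquist rate = 2 * 59 kHz = 118 kHz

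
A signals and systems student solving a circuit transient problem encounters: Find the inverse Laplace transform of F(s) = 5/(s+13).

Standard pair: k/(s+a) <-> k*e^(-at)*u(t)
With k=5, a=13: f(t) = 5*e^(-13t)*u(t)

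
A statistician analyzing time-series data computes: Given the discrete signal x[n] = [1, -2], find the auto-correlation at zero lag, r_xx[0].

The auto-correlation at zero lag r_xx[0] equals the signal energy.
r_xx[0] = sum of x[n]^2 = 1^2 + (-2)^2
= 1 + 4 = 5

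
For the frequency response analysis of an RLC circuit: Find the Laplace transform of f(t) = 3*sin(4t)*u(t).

Standard pair: sin(wt)*u(t) <-> w/(s^2+w^2)
With w = 4: L{3*sin(4t)*u(t)} = 12/(s^2+16)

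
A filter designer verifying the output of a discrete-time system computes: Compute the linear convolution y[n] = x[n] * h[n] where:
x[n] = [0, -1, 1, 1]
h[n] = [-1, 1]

y[n] = sum_k x[k]*h[n-k]. Output length = len(x) + len(h) - 1 = 4 + 2 - 1 = 5.
y[0] = 0*-1 = 0
y[1] = -1*-1 + 0*1 = 1
y[2] = 1*-1 + -1*1 = -2
y[3] = 1*-1 + 1*1 = 0
y[4] = 1*1 = 1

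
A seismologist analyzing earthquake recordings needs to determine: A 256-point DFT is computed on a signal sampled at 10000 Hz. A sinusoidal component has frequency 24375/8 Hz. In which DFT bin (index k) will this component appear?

DFT frequency resolution = f_s/N = 10000/256 = 625/16 Hz
Bin index k = f_signal / resolution = 24375/8 / 625/16 = 78
The signal frequency 24375/8 Hz falls in DFT bin k = 78.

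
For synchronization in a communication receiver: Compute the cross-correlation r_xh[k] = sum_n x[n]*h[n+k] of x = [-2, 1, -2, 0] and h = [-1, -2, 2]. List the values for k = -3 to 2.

Both sequences indexed from 0 and zero outside their support.
Lags with overlap: k = -3 to 2.
  r_xh[-3] = x[3]*h[0] = 0
  r_xh[-2] = x[2]*h[0] + x[3]*h[1] = 2
  r_xh[-1] = x[1]*h[0] + x[2]*h[1] + x[3]*h[2] = 3
  r_xh[0] = x[0]*h[0] + x[1]*h[1] + x[2]*h[2] = -4
  r_xh[1] = x[0]*h[1] + x[1]*h[2] = 6
  r_xh[2] = x[0]*h[2] = -4
r_xh = [0, 2, 3, -4, 6, -4] (for k = -3, ..., 2)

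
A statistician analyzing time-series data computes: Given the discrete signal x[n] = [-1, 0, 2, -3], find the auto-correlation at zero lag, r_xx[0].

The auto-correlation at zero lag r_xx[0] equals the signal energy.
r_xx[0] = sum of x[n]^2 = (-1)^2 + 0^2 + 2^2 + (-3)^2
= 1 + 0 + 4 + 9 = 14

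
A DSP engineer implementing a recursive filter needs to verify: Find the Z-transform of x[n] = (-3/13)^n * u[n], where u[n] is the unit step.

The Z-transform of a^n * u[n] is z/(z-a) for |z| > |a|.
Here a = -3/13, so X(z) = z/(z - (-3/13)) = 13z/(13z + 3)
ROC: |z| > 3/13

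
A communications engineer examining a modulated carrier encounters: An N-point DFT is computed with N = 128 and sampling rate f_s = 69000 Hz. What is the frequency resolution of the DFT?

DFT frequency resolution = f_s / N
= 69000 / 128 = 8625/16 Hz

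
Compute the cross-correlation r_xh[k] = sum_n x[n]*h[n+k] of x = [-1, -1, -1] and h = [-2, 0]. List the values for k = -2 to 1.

Both sequences indexed from 0 and zero outside their support.
Lags with overlap: k = -2 to 1.
  r_xh[-2] = x[2]*h[0] = 2
  r_xh[-1] = x[1]*h[0] + x[2]*h[1] = 2
  r_xh[0] = x[0]*h[0] + x[1]*h[1] = 2
  r_xh[1] = x[0]*h[1] = 0
r_xh = [2, 2, 2, 0] (for k = -2, ..., 1)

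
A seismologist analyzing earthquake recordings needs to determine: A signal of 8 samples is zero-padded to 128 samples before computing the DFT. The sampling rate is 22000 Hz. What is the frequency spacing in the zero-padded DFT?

Original DFT: N = 8, resolution = f_s/N = 22000/8 = 2750 Hz
Zero-padded DFT: N = 128, resolution = f_s/N = 22000/128 = 1375/8 Hz
Zero-padding interpolates the spectrum (finer frequency grid)
but does NOT improve the true spectral resolution (ability to resolve close frequencies).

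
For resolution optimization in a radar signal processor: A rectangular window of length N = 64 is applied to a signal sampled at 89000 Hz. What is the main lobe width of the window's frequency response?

For a rectangular window of length N,
the main lobe width in frequency is 2*f_s/N.
= 2*89000/64 = 11125/4 Hz
This determines the minimum frequency separation for resolving two sinusoids.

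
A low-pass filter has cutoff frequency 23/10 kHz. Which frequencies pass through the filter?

A low-pass filter passes all frequencies below the cutoff frequency 23/10 kHz and attenuates higher frequencies.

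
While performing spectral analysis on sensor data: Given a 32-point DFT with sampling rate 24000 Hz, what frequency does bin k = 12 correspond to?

The frequency of DFT bin k is: f_k = k * f_s / N
f_12 = 12 * 24000 / 32 = 9000 Hz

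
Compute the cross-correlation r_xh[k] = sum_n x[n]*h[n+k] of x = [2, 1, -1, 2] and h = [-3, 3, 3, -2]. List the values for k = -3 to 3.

Both sequences indexed from 0 and zero outside their support.
Lags with overlap: k = -3 to 3.
  r_xh[-3] = x[3]*h[0] = -6
  r_xh[-2] = x[2]*h[0] + x[3]*h[1] = 9
  r_xh[-1] = x[1]*h[0] + x[2]*h[1] + x[3]*h[2] = 0
  r_xh[0] = x[0]*h[0] + x[1]*h[1] + x[2]*h[2] + x[3]*h[3] = -10
  r_xh[1] = x[0]*h[1] + x[1]*h[2] + x[2]*h[3] = 11
  r_xh[2] = x[0]*h[2] + x[1]*h[3] = 4
  r_xh[3] = x[0]*h[3] = -4
r_xh = [-6, 9, 0, -10, 11, 4, -4] (for k = -3, ..., 3)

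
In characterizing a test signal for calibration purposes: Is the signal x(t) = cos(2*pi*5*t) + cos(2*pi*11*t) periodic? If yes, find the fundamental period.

f1 = 5 Hz, f2 = 11 Hz
Period T1 = 1/5, T2 = 1/11
Ratio T1/T2 = 11/5, which is rational.
The signal is periodic with fundamental period T = 1/GCD(5,11) = 1 s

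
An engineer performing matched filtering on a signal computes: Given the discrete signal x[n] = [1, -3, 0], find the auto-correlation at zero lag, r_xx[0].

The auto-correlation at zero lag r_xx[0] equals the signal energy.
r_xx[0] = sum of x[n]^2 = 1^2 + (-3)^2 + 0^2
= 1 + 9 + 0 = 10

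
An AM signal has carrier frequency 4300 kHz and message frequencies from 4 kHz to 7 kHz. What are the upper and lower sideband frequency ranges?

Upper sideband (USB) = fc + [fm_low, fm_high] = 4300 + [4, 7] = [4304, 4307] kHz
Lower sideband (LSB) = fc - [fm_high, fm_low] = 4300 - [7, 4] = [4293, 4296] kHz
Total occupied spectrum: 4293 kHz to 4307 kHz (plus carrier at 4300 kHz)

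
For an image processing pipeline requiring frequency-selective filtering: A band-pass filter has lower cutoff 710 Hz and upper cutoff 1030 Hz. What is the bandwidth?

Bandwidth = f_high - f_low
= 1030 Hz - 710 Hz = 320 Hz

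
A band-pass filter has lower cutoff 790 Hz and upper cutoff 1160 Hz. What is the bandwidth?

Bandwidth = f_high - f_low
= 1160 Hz - 790 Hz = 370 Hz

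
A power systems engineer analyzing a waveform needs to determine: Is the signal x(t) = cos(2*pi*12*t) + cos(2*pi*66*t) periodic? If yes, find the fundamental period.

f1 = 12 Hz, f2 = 66 Hz
Period T1 = 1/12, T2 = 1/66
Ratio T1/T2 = 66/12, which is rational.
The signal is periodic with fundamental period T = 1/GCD(12,66) = 1/6 s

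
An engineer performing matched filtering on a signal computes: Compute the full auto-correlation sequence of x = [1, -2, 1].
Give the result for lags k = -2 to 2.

r_xx[k] = sum_m x[m]*x[m+k], indexed from 0, for k = -2 to 2:
  r_xx[-2] = x[2]*x[0] = 1
  r_xx[-1] = x[1]*x[0] + x[2]*x[1] = -4
  r_xx[0] = x[0]*x[0] + x[1]*x[1] + x[2]*x[2] = 6
  r_xx[1] = x[0]*x[1] + x[1]*x[2] = -4
  r_xx[2] = x[0]*x[2] = 1
r_xx = [1, -4, 6, -4, 1]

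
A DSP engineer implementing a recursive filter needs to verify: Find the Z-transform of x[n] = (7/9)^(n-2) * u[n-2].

Time-shifting property: if X(z) = Z{x[n]}, then Z{x[n-d]} = z^(-d) * X(z)
X(z) = z/(z - 7/9) for x[n] = (7/9)^n * u[n]
Z{x[n-2]} = z^(-2) * z/(z - 7/9) = z^(-1)/(z - 7/9)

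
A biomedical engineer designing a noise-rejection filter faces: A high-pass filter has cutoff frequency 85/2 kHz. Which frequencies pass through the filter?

A high-pass filter passes all frequencies above the cutoff frequency 85/2 kHz and attenuates lower frequencies.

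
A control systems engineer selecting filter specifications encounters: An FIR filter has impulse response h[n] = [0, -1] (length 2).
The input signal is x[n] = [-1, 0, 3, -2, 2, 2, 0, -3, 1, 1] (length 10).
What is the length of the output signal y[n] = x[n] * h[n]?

For linear convolution, the output length is:
len(y) = len(x) + len(h) - 1 = 10 + 2 - 1 = 11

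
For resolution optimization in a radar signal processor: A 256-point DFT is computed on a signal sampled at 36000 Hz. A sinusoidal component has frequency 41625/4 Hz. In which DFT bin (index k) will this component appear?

DFT frequency resolution = f_s/N = 36000/256 = 1125/8 Hz
Bin index k = f_signal / resolution = 41625/4 / 1125/8 = 74
The signal frequency 41625/4 Hz falls in DFT bin k = 74.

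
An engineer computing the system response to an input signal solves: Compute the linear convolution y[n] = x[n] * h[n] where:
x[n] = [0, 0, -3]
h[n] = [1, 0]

y[n] = sum_k x[k]*h[n-k]. Output length = len(x) + len(h) - 1 = 3 + 2 - 1 = 4.
y[0] = 0*1 = 0
y[1] = 0*1 + 0*0 = 0
y[2] = -3*1 + 0*0 = -3
y[3] = -3*0 = 0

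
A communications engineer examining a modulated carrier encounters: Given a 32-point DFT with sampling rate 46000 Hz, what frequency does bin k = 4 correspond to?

The frequency of DFT bin k is: f_k = k * f_s / N
f_4 = 4 * 46000 / 32 = 5750 Hz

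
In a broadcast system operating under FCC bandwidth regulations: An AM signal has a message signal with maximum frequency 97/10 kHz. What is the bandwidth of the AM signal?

In AM (double-sideband), the bandwidth is twice the message frequency.
BW = 2 * f_m = 2 * 97/10 kHz = 97/5 kHz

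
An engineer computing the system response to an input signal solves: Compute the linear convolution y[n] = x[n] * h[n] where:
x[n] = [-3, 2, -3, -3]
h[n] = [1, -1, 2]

y[n] = sum_k x[k]*h[n-k]. Output length = len(x) + len(h) - 1 = 4 + 3 - 1 = 6.
y[0] = -3*1 = -3
y[1] = 2*1 + -3*-1 = 5
y[2] = -3*1 + 2*-1 + -3*2 = -11
y[3] = -3*1 + -3*-1 + 2*2 = 4
y[4] = -3*-1 + -3*2 = -3
y[5] = -3*2 = -6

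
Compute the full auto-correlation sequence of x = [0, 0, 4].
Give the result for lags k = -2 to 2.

r_xx[k] = sum_m x[m]*x[m+k], indexed from 0, for k = -2 to 2:
  r_xx[-2] = x[2]*x[0] = 0
  r_xx[-1] = x[1]*x[0] + x[2]*x[1] = 0
  r_xx[0] = x[0]*x[0] + x[1]*x[1] + x[2]*x[2] = 16
  r_xx[1] = x[0]*x[1] + x[1]*x[2] = 0
  r_xx[2] = x[0]*x[2] = 0
r_xx = [0, 0, 16, 0, 0]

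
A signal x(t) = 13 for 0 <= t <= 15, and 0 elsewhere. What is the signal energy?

Energy = integral of |x(t)|^2 dt over the signal duration
= 13^2 * 15 = 169 * 15 = 2535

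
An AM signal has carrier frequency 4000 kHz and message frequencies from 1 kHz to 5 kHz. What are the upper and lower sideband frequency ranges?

Upper sideband (USB) = fc + [fm_low, fm_high] = 4000 + [1, 5] = [4001, 4005] kHz
Lower sideband (LSB) = fc - [fm_high, fm_low] = 4000 - [5, 1] = [3995, 3999] kHz
Total occupied spectrum: 3995 kHz to 4005 kHz (plus carrier at 4000 kHz)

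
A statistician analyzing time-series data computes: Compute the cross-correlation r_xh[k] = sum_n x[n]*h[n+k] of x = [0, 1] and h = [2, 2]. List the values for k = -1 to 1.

Both sequences indexed from 0 and zero outside their support.
Lags with overlap: k = -1 to 1.
  r_xh[-1] = x[1]*h[0] = 2
  r_xh[0] = x[0]*h[0] + x[1]*h[1] = 2
  r_xh[1] = x[0]*h[1] = 0
r_xh = [2, 2, 0] (for k = -1, ..., 1)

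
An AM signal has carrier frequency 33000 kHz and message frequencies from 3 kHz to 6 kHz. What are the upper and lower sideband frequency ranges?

Upper sideband (USB) = fc + [fm_low, fm_high] = 33000 + [3, 6] = [33003, 33006] kHz
Lower sideband (LSB) = fc - [fm_high, fm_low] = 33000 - [6, 3] = [32994, 32997] kHz
Total occupied spectrum: 32994 kHz to 33006 kHz (plus carrier at 33000 kHz)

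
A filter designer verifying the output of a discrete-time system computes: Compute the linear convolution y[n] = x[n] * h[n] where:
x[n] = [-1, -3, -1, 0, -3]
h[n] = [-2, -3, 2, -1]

y[n] = sum_k x[k]*h[n-k]. Output length = len(x) + len(h) - 1 = 5 + 4 - 1 = 8.
y[0] = -1*-2 = 2
y[1] = -3*-2 + -1*-3 = 9
y[2] = -1*-2 + -3*-3 + -1*2 = 9
y[3] = 0*-2 + -1*-3 + -3*2 + -1*-1 = -2
y[4] = -3*-2 + 0*-3 + -1*2 + -3*-1 = 7
y[5] = -3*-3 + 0*2 + -1*-1 = 10
y[6] = -3*2 + 0*-1 = -6
y[7] = -3*-1 = 3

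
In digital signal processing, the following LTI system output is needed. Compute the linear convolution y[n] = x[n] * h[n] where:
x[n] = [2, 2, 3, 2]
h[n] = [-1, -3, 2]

y[n] = sum_k x[k]*h[n-k]. Output length = len(x) + len(h) - 1 = 4 + 3 - 1 = 6.
y[0] = 2*-1 = -2
y[1] = 2*-1 + 2*-3 = -8
y[2] = 3*-1 + 2*-3 + 2*2 = -5
y[3] = 2*-1 + 3*-3 + 2*2 = -7
y[4] = 2*-3 + 3*2 = 0
y[5] = 2*2 = 4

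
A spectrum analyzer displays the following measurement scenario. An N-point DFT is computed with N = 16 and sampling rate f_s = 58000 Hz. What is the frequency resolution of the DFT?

DFT frequency resolution = f_s / N
= 58000 / 16 = 3625 Hz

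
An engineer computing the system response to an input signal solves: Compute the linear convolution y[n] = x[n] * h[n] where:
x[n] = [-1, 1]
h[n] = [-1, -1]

y[n] = sum_k x[k]*h[n-k]. Output length = len(x) + len(h) - 1 = 2 + 2 - 1 = 3.
y[0] = -1*-1 = 1
y[1] = 1*-1 + -1*-1 = 0
y[2] = 1*-1 = -1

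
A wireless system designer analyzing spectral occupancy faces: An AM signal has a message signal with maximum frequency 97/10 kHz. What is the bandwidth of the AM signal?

In AM (double-sideband), the bandwidth is twice the message frequency.
BW = 2 * f_m = 2 * 97/10 kHz = 97/5 kHz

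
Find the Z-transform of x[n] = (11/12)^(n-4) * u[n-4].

Time-shifting property: if X(z) = Z{x[n]}, then Z{x[n-d]} = z^(-d) * X(z)
X(z) = z/(z - 11/12) for x[n] = (11/12)^n * u[n]
Z{x[n-4]} = z^(-4) * z/(z - 11/12) = z^(-3)/(z - 11/12)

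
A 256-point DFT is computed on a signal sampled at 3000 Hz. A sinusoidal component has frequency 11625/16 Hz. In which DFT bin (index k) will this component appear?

DFT frequency resolution = f_s/N = 3000/256 = 375/32 Hz
Bin index k = f_signal / resolution = 11625/16 / 375/32 = 62
The signal frequency 11625/16 Hz falls in DFT bin k = 62.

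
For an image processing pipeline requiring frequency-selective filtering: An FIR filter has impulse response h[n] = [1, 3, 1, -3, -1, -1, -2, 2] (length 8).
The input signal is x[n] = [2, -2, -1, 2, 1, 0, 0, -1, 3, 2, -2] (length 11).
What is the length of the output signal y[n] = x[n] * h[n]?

For linear convolution, the output length is:
len(y) = len(x) + len(h) - 1 = 11 + 8 - 1 = 18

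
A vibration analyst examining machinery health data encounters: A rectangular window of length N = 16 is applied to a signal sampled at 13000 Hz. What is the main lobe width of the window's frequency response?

For a rectangular window of length N,
the main lobe width in frequency is 2*f_s/N.
= 2*13000/16 = 1625 Hz
This determines the minimum frequency separation for resolving two sinusoids.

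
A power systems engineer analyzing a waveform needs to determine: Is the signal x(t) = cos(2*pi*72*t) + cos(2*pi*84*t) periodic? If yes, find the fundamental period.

f1 = 72 Hz, f2 = 84 Hz
Period T1 = 1/72, T2 = 1/84
Ratio T1/T2 = 84/72, which is rational.
The signal is periodic with fundamental period T = 1/GCD(72,84) = 1/12 s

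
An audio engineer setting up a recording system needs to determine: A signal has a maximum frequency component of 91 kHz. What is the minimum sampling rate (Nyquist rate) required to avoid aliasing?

By the Nyquist-Shannon sampling theorem,
the minimum sampling rate (Nyquist rate) must be at least 2 * f_max.
Nyquist rate = 2 * 91 kHz = 182 kHz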